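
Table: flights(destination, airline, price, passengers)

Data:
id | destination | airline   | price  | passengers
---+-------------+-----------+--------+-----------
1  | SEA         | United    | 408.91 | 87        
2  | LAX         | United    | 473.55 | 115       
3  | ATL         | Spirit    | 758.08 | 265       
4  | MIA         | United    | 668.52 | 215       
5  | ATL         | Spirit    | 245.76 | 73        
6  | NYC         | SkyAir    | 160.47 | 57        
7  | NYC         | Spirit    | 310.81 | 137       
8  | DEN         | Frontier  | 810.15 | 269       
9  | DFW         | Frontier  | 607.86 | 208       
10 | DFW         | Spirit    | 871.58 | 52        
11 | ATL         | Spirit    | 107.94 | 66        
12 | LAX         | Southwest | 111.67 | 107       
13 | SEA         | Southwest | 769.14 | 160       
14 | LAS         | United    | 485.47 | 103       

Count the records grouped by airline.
SELECT airline, COUNT(*) as count
FROM flights
GROUP BY airline

Result:
  Frontier: 2
  SkyAir: 1
  Southwest: 2
  Spirit: 5
  United: 4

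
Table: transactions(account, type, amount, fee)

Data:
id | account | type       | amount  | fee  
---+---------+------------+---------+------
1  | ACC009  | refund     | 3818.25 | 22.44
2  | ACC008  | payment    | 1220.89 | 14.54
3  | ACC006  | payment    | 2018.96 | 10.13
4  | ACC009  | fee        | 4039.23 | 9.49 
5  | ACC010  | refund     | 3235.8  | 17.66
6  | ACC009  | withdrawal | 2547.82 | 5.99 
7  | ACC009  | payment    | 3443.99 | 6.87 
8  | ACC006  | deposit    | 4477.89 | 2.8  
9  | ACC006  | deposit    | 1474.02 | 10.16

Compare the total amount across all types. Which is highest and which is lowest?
SELECT type, SUM(amount)
FROM transactions
GROUP BY type
ORDER BY SUM(amount)

All groups:
  withdrawal: 2547.82
  fee: 4039.23
  deposit: 5951.91
  payment: 6683.84
  refund: 7054.05

Highest: refund (7054.05)
Lowest: withdrawal (2547.82)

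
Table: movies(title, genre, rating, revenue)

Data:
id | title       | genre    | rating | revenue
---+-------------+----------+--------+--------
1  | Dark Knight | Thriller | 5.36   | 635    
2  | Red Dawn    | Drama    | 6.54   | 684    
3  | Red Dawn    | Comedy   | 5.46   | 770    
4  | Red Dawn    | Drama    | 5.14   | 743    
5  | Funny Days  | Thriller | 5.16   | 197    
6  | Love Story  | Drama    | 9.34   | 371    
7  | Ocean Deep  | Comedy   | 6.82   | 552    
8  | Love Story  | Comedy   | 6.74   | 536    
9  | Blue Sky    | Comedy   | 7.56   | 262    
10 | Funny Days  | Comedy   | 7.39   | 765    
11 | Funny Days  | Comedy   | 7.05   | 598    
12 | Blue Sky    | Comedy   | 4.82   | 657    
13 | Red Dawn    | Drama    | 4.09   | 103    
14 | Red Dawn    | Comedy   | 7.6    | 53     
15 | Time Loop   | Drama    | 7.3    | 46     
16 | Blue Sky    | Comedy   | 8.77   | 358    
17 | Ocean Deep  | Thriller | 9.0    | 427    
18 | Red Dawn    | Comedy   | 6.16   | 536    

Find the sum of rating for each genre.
SELECT genre, SUM(rating) as result
FROM movies
GROUP BY genre

Result:
  Comedy: 68.37
  Drama: 32.41
  Thriller: 19.52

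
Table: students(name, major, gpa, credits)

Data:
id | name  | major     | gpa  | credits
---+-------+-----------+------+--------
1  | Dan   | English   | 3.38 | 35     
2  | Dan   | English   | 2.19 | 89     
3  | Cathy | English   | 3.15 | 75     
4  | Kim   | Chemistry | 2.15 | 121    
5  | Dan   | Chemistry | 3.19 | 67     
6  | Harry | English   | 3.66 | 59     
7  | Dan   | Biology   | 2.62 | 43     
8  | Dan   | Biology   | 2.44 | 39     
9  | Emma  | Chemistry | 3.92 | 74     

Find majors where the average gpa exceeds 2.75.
SELECT major, AVG(gpa)
FROM students
GROUP BY major
HAVING AVG(gpa) > 2.75

Result:
  Chemistry: avg=3.09
  English: avg=3.10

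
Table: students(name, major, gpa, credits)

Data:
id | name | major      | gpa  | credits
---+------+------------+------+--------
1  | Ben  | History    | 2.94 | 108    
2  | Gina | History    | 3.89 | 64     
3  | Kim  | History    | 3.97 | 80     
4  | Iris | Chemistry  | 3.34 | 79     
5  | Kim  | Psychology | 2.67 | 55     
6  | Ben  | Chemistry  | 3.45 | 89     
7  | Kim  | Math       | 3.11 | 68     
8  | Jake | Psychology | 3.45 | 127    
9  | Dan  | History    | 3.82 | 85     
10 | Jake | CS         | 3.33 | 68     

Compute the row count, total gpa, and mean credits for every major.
SELECT major,
       COUNT(*) as cnt,
       SUM(gpa) as total_gpa,
       AVG(credits) as avg_credits
FROM students
GROUP BY major

Result:
  CS: 1 records, 3.33 total gpa, 68.00 avg credits
  Chemistry: 2 records, 6.79 total gpa, 84.00 avg credits
  History: 4 records, 14.62 total gpa, 84.25 avg credits
  Math: 1 records, 3.11 total gpa, 68.00 avg credits
  Psychology: 2 records, 6.12 total gpa, 91.00 avg credits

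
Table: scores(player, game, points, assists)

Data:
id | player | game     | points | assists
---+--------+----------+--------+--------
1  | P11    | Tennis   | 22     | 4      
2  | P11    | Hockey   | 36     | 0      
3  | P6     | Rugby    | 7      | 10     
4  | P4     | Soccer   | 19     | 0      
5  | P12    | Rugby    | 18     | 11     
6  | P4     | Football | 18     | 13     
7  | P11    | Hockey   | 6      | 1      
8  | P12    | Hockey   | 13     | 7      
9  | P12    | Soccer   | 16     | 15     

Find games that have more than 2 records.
SELECT game, COUNT(*) as cnt
FROM scores
GROUP BY game
HAVING COUNT(*) > 2

Result:
  Hockey: 3

Note: HAVING filters groups after aggregation, WHERE filters rows before.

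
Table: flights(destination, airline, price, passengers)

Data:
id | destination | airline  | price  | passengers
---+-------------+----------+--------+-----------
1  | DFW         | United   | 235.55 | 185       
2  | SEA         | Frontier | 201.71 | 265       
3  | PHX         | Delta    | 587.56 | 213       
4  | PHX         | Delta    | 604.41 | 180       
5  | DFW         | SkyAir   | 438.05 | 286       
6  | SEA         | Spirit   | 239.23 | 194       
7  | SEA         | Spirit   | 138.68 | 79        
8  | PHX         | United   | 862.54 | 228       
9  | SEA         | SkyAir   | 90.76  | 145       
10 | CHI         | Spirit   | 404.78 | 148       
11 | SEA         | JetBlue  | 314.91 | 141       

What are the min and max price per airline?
SELECT airline, MIN(price), MAX(price)
FROM flights
GROUP BY airline

Result:
  Delta: min=587.56, max=604.41
  Frontier: min=201.71, max=201.71
  JetBlue: min=314.91, max=314.91
  SkyAir: min=90.76, max=438.05
  Spirit: min=138.68, max=404.78
  United: min=235.55, max=862.54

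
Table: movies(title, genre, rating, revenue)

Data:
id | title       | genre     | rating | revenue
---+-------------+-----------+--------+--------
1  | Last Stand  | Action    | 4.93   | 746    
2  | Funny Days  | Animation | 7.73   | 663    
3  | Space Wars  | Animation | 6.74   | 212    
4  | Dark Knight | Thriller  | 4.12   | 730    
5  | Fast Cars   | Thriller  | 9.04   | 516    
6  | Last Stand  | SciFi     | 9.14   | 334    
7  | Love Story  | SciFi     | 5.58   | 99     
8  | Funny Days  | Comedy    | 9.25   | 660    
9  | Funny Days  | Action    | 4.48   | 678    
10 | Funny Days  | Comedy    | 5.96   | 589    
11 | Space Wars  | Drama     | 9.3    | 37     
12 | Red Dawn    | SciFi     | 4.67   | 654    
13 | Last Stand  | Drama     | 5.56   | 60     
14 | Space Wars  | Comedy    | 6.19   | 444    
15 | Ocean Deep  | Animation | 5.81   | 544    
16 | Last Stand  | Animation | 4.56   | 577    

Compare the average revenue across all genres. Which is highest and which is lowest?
SELECT genre, AVG(revenue)
FROM movies
GROUP BY genre
ORDER BY AVG(revenue)

All groups:
  Drama: 48.50
  SciFi: 362.33
  Animation: 499.00
  Comedy: 564.33
  Thriller: 623.00
  Action: 712.00

Highest: Action (712.00)
Lowest: Drama (48.50)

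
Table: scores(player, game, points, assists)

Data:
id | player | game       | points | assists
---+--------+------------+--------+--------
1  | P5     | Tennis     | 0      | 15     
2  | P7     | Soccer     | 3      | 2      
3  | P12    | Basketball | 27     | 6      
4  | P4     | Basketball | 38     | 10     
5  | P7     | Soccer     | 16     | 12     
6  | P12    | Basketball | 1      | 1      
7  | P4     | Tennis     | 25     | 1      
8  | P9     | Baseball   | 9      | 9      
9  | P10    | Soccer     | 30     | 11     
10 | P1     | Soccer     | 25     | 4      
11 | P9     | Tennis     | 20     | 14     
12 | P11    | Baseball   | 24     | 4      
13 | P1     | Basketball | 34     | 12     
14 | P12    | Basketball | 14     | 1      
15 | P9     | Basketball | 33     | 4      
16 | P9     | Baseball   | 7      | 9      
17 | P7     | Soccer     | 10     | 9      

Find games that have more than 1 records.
SELECT game, COUNT(*) as cnt
FROM scores
GROUP BY game
HAVING COUNT(*) > 1

Result:
  Baseball: 3
  Basketball: 6
  Soccer: 5
  Tennis: 3

Note: HAVING filters groups after aggregation, WHERE filters rows before.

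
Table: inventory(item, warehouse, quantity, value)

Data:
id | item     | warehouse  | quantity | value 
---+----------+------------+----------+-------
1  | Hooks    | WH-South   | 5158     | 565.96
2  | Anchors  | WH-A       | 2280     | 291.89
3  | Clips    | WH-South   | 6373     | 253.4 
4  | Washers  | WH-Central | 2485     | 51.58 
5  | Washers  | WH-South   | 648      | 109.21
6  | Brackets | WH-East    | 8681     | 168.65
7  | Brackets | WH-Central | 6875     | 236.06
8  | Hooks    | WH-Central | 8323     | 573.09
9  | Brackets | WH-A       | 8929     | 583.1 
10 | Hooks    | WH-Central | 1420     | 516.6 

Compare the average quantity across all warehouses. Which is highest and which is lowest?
SELECT warehouse, AVG(quantity)
FROM inventory
GROUP BY warehouse
ORDER BY AVG(quantity)

All groups:
  WH-South: 4059.67
  WH-Central: 4775.75
  WH-A: 5604.50
  WH-East: 8681.00

Highest: WH-East (8681.00)
Lowest: WH-South (4059.67)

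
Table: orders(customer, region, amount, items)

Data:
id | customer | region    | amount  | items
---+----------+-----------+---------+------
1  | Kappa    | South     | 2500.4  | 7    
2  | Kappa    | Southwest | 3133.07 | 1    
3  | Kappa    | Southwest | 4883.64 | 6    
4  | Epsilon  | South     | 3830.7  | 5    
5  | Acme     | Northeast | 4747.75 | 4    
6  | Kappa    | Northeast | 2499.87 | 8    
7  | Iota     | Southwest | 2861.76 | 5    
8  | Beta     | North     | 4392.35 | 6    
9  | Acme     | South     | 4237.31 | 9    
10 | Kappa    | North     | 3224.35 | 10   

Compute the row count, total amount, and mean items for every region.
SELECT region,
       COUNT(*) as cnt,
       SUM(amount) as total_amount,
       AVG(items) as avg_items
FROM orders
GROUP BY region

Result:
  North: 2 records, 7616.70 total amount, 8.00 avg items
  Northeast: 2 records, 7247.62 total amount, 6.00 avg items
  South: 3 records, 10568.41 total amount, 7.00 avg items
  Southwest: 3 records, 10878.47 total amount, 4.00 avg items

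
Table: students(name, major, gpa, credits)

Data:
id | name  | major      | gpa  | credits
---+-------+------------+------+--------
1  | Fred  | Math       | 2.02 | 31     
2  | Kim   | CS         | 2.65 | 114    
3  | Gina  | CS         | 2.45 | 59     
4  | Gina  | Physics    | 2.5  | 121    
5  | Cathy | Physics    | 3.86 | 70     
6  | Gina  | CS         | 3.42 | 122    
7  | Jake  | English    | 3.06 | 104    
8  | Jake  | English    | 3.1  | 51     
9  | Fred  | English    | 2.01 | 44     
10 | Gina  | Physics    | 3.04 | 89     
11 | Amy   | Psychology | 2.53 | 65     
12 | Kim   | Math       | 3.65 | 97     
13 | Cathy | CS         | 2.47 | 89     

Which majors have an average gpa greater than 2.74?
SELECT major, AVG(gpa)
FROM students
GROUP BY major
HAVING AVG(gpa) > 2.74

Result:
  CS: avg=2.75
  Math: avg=2.84
  Physics: avg=3.13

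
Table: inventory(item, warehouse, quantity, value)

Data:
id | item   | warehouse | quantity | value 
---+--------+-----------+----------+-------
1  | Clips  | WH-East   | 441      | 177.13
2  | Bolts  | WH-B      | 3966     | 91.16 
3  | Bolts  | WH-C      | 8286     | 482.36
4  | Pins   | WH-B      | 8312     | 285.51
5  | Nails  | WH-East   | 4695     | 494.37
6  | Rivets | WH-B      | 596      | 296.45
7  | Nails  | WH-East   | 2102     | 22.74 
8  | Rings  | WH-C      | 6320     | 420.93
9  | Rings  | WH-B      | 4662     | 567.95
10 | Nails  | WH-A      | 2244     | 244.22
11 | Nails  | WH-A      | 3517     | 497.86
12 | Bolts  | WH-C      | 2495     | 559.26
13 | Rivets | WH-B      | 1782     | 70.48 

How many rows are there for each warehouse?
SELECT warehouse, COUNT(*) as count
FROM inventory
GROUP BY warehouse

Result:
  WH-A: 2
  WH-B: 5
  WH-C: 3
  WH-East: 3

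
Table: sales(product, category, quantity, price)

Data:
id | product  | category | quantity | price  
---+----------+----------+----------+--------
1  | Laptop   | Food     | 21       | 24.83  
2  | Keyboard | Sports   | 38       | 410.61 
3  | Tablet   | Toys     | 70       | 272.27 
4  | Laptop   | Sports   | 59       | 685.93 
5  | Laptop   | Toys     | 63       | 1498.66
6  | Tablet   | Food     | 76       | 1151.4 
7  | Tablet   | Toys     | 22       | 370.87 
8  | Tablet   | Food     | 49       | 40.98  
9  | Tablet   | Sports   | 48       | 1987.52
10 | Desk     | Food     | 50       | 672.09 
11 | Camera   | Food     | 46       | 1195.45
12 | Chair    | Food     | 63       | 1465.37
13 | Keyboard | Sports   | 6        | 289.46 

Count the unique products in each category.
SELECT category, COUNT(DISTINCT product)
FROM sales
GROUP BY category

Result:
  Food: 5 distinct
  Sports: 3 distinct
  Toys: 2 distinct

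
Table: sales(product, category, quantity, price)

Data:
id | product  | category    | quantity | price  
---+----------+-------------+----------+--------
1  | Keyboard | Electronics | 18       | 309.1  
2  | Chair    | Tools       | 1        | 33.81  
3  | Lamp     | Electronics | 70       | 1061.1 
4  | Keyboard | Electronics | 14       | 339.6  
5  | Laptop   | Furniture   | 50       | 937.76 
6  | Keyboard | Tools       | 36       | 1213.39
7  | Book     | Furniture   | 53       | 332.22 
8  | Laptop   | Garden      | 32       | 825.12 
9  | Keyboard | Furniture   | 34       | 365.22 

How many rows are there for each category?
SELECT category, COUNT(*) as count
FROM sales
GROUP BY category

Result:
  Electronics: 3
  Furniture: 3
  Garden: 1
  Tools: 2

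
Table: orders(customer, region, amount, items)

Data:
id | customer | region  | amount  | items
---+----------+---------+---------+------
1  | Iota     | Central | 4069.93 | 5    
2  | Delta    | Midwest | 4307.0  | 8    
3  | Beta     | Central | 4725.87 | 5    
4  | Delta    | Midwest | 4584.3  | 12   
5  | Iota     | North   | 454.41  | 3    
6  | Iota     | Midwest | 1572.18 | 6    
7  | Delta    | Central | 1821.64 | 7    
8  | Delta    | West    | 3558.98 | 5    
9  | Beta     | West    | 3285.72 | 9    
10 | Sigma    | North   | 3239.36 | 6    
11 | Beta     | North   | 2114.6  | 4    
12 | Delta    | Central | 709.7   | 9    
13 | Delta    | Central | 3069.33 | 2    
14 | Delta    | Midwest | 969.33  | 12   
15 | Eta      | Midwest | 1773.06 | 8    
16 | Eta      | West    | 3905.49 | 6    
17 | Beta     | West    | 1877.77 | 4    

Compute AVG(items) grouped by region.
SELECT region, AVG(items) as result
FROM orders
GROUP BY region

Result:
  Central: 5.60
  Midwest: 9.20
  North: 4.33
  West: 6.00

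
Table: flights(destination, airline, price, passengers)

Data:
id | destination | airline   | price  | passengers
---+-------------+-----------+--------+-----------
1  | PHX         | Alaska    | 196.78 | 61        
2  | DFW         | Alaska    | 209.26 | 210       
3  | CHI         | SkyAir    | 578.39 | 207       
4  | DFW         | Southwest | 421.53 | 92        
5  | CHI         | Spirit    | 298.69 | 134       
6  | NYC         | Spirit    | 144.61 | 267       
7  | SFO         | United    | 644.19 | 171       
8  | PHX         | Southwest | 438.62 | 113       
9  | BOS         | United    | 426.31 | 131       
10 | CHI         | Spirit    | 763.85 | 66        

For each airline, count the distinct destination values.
SELECT airline, COUNT(DISTINCT destination)
FROM flights
GROUP BY airline

Result:
  Alaska: 2 distinct
  SkyAir: 1 distinct
  Southwest: 2 distinct
  Spirit: 2 distinct
  United: 2 distinct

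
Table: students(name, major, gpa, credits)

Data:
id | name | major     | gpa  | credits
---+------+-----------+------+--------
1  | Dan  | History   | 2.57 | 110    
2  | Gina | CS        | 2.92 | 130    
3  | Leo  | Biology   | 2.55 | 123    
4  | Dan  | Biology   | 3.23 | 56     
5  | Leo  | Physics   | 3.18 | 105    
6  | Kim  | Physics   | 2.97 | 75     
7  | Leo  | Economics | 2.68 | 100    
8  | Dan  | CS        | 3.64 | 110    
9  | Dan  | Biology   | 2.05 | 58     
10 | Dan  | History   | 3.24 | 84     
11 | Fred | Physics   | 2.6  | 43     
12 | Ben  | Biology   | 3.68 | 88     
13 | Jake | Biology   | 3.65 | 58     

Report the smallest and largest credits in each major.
SELECT major, MIN(credits), MAX(credits)
FROM students
GROUP BY major

Result:
  Biology: min=56, max=123
  CS: min=110, max=130
  Economics: min=100, max=100
  History: min=84, max=110
  Physics: min=43, max=105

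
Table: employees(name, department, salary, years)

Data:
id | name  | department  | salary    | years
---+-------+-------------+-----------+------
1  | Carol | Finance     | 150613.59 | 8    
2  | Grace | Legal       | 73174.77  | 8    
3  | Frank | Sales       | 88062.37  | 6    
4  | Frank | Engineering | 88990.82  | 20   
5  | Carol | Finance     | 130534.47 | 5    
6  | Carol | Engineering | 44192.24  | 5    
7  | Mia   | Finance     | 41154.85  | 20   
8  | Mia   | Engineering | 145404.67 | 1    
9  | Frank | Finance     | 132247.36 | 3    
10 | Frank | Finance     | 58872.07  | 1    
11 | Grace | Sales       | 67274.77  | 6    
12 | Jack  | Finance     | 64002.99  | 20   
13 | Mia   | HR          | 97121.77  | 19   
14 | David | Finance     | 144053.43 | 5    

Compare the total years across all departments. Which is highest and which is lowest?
SELECT department, SUM(years)
FROM employees
GROUP BY department
ORDER BY SUM(years)

All groups:
  Legal: 8
  Sales: 12
  HR: 19
  Engineering: 26
  Finance: 62

Highest: Finance (62)
Lowest: Legal (8)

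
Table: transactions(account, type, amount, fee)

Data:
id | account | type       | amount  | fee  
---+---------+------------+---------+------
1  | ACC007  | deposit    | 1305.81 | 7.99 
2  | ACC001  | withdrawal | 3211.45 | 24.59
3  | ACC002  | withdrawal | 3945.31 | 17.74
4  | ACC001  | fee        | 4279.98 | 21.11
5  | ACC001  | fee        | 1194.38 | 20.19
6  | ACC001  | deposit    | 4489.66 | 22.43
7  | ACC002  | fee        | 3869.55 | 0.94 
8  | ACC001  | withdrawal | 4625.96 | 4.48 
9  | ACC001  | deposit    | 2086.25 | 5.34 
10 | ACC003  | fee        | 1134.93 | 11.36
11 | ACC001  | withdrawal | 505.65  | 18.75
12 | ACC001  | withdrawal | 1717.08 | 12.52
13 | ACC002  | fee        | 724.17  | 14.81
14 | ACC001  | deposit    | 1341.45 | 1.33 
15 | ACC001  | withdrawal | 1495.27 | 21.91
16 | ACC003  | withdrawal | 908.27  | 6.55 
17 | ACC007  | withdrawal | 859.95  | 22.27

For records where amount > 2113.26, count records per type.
SELECT type, COUNT(*)
FROM transactions
WHERE amount > 2113.26
GROUP BY type

Note: WHERE filters rows before grouping.

Result:
  deposit: 1
  fee: 2
  withdrawal: 3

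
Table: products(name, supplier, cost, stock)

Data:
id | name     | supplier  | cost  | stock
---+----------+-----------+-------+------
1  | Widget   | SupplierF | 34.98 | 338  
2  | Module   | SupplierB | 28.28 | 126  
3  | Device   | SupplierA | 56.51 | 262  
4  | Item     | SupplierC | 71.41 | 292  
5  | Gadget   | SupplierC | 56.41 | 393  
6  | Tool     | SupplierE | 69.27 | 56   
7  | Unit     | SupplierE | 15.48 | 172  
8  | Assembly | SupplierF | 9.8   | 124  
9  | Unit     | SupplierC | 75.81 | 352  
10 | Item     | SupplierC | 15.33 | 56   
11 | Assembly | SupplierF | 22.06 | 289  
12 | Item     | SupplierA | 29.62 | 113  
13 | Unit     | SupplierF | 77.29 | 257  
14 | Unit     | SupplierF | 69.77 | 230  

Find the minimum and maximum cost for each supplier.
SELECT supplier, MIN(cost), MAX(cost)
FROM products
GROUP BY supplier

Result:
  SupplierA: min=29.62, max=56.51
  SupplierB: min=28.28, max=28.28
  SupplierC: min=15.33, max=75.81
  SupplierE: min=15.48, max=69.27
  SupplierF: min=9.80, max=77.29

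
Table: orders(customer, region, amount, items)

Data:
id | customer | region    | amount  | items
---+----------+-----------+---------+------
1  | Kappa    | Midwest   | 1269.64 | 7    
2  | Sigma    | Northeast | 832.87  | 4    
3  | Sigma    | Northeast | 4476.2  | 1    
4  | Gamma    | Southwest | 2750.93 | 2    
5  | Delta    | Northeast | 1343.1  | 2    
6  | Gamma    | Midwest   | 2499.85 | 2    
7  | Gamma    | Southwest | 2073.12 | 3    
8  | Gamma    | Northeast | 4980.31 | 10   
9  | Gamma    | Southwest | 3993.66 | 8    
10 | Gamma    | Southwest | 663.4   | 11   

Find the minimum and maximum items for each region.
SELECT region, MIN(items), MAX(items)
FROM orders
GROUP BY region

Result:
  Midwest: min=2, max=7
  Northeast: min=1, max=10
  Southwest: min=2, max=11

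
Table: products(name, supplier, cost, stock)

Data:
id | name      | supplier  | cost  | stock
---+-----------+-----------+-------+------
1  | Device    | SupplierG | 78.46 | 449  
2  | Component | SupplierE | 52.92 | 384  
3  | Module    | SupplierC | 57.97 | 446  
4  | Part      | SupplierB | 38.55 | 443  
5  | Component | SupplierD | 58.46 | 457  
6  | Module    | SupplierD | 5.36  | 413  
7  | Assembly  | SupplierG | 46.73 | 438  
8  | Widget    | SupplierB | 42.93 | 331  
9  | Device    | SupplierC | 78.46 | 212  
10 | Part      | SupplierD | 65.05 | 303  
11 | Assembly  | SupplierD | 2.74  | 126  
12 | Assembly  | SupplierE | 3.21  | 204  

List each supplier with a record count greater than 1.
SELECT supplier, COUNT(*) as cnt
FROM products
GROUP BY supplier
HAVING COUNT(*) > 1

Result:
  SupplierB: 2
  SupplierC: 2
  SupplierD: 4
  SupplierE: 2
  SupplierG: 2

Note: HAVING filters groups after aggregation, WHERE filters rows before.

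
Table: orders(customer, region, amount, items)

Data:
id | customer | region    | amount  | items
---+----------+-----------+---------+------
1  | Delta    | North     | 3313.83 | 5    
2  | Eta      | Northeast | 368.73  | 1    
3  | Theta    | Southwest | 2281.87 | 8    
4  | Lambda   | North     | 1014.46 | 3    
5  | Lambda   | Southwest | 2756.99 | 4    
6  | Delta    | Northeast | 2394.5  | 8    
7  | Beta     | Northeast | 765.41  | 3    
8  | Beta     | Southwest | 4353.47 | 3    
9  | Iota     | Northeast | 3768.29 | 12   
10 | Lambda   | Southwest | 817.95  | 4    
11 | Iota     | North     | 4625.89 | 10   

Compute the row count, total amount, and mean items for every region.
SELECT region,
       COUNT(*) as cnt,
       SUM(amount) as total_amount,
       AVG(items) as avg_items
FROM orders
GROUP BY region

Result:
  North: 3 records, 8954.18 total amount, 6.00 avg items
  Northeast: 4 records, 7296.93 total amount, 6.00 avg items
  Southwest: 4 records, 10210.28 total amount, 4.75 avg items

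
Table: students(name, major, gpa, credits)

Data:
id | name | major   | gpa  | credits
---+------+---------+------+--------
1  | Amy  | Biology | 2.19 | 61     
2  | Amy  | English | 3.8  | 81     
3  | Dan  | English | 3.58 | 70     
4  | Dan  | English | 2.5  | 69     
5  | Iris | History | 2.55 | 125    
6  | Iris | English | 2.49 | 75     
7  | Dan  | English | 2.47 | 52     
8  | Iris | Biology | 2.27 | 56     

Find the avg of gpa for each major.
SELECT major, AVG(gpa) as result
FROM students
GROUP BY major

Result:
  Biology: 2.23
  English: 2.97
  History: 2.55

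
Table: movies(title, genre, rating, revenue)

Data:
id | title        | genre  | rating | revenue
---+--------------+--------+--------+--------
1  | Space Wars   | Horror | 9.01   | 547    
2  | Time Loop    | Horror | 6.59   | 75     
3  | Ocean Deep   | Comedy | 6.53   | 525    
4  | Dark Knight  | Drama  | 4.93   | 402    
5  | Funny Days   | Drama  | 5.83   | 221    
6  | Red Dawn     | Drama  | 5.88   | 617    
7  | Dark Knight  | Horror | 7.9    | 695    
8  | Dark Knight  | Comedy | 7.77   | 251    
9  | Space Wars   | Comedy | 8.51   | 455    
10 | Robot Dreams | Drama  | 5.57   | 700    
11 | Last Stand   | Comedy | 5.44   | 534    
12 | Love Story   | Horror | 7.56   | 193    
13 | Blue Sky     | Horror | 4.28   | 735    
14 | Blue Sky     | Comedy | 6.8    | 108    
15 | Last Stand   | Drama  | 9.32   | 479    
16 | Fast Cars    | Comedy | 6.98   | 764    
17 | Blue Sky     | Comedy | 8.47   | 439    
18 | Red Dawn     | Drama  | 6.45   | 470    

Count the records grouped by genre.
SELECT genre, COUNT(*) as count
FROM movies
GROUP BY genre

Result:
  Comedy: 7
  Drama: 6
  Horror: 5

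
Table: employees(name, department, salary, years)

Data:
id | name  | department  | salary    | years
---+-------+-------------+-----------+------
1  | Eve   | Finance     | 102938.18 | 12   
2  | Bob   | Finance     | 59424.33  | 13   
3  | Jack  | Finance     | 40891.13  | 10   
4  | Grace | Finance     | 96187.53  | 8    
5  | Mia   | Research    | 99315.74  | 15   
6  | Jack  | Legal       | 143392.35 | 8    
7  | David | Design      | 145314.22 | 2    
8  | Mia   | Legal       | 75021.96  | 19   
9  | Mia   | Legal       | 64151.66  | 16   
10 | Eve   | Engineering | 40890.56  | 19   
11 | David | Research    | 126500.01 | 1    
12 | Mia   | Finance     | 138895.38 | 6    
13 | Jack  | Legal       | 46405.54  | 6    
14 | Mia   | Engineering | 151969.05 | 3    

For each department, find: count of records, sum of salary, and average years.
SELECT department,
       COUNT(*) as cnt,
       SUM(salary) as total_salary,
       AVG(years) as avg_years
FROM employees
GROUP BY department

Result:
  Design: 1 records, 145314.22 total salary, 2.00 avg years
  Engineering: 2 records, 192859.61 total salary, 11.00 avg years
  Finance: 5 records, 438336.55 total salary, 9.80 avg years
  Legal: 4 records, 328971.51 total salary, 12.25 avg years
  Research: 2 records, 225815.75 total salary, 8.00 avg years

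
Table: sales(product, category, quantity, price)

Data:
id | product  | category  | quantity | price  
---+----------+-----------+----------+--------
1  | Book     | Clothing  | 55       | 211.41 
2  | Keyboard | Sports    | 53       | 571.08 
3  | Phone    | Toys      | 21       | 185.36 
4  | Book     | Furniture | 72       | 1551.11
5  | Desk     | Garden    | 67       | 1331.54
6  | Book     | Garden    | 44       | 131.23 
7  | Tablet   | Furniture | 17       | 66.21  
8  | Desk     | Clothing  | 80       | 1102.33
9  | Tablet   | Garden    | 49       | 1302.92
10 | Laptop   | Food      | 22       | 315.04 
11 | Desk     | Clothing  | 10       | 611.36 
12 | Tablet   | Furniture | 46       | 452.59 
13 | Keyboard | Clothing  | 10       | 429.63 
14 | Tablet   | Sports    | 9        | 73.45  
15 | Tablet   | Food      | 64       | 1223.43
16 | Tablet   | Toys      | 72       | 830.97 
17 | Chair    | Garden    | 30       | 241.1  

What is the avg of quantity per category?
SELECT category, AVG(quantity) as result
FROM sales
GROUP BY category

Result:
  Clothing: 38.75
  Food: 43.00
  Furniture: 45.00
  Garden: 47.50
  Sports: 31.00
  Toys: 46.50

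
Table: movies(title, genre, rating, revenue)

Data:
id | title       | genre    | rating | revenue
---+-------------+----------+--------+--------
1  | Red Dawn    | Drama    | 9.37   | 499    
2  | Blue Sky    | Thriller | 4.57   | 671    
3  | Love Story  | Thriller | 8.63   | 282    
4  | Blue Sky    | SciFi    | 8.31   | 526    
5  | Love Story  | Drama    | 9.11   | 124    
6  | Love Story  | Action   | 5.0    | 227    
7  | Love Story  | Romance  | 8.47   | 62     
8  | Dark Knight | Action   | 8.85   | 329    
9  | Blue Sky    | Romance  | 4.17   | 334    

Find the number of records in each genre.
SELECT genre, COUNT(*) as count
FROM movies
GROUP BY genre

Result:
  Action: 2
  Drama: 2
  Romance: 2
  SciFi: 1
  Thriller: 2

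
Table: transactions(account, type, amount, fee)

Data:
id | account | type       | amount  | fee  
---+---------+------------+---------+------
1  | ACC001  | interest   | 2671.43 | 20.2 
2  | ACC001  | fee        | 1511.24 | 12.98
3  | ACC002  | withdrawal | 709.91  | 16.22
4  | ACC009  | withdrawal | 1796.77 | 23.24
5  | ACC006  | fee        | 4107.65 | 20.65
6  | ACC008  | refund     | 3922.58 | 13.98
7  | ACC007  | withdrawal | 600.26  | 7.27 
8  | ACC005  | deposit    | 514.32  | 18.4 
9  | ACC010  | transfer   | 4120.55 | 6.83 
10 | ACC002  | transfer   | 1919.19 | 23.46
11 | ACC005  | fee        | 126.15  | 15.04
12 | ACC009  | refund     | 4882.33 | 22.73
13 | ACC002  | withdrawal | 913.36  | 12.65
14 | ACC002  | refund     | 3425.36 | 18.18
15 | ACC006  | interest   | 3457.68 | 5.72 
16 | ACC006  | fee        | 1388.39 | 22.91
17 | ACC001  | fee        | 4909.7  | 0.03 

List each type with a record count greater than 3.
SELECT type, COUNT(*) as cnt
FROM transactions
GROUP BY type
HAVING COUNT(*) > 3

Result:
  fee: 5
  withdrawal: 4

Note: HAVING filters groups after aggregation, WHERE filters rows before.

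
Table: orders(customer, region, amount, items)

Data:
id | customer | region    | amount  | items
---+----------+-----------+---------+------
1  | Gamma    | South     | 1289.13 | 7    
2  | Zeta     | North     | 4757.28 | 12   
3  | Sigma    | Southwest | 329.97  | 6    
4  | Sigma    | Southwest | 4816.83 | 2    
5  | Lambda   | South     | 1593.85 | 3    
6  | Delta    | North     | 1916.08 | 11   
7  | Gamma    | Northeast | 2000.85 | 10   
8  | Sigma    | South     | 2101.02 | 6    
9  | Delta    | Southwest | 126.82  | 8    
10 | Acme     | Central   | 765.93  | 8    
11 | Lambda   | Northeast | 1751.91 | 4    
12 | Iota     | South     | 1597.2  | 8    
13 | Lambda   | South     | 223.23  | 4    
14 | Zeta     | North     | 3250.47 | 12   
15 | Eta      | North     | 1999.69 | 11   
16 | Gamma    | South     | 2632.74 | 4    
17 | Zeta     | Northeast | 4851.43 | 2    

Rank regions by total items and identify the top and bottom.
SELECT region, SUM(items)
FROM orders
GROUP BY region
ORDER BY SUM(items)

All groups:
  Central: 8
  Northeast: 16
  Southwest: 16
  South: 32
  North: 46

Highest: North (46)
Lowest: Central (8)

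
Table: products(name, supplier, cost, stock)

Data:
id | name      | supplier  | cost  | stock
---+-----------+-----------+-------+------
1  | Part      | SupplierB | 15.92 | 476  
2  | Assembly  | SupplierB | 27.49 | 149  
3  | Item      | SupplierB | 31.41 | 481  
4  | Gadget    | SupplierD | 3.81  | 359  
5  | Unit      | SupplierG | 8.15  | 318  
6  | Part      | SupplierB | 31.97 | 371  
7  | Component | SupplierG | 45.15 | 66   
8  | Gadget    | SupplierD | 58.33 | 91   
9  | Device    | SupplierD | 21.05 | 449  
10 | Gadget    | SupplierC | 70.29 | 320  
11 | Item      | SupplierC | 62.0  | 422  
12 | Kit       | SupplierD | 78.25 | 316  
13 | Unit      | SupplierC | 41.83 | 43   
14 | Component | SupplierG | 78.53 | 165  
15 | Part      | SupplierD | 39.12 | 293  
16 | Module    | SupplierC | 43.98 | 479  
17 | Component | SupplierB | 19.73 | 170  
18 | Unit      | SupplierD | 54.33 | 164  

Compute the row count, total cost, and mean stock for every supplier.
SELECT supplier,
       COUNT(*) as cnt,
       SUM(cost) as total_cost,
       AVG(stock) as avg_stock
FROM products
GROUP BY supplier

Result:
  SupplierB: 5 records, 126.52 total cost, 329.40 avg stock
  SupplierC: 4 records, 218.10 total cost, 316.00 avg stock
  SupplierD: 6 records, 254.89 total cost, 278.67 avg stock
  SupplierG: 3 records, 131.83 total cost, 183.00 avg stock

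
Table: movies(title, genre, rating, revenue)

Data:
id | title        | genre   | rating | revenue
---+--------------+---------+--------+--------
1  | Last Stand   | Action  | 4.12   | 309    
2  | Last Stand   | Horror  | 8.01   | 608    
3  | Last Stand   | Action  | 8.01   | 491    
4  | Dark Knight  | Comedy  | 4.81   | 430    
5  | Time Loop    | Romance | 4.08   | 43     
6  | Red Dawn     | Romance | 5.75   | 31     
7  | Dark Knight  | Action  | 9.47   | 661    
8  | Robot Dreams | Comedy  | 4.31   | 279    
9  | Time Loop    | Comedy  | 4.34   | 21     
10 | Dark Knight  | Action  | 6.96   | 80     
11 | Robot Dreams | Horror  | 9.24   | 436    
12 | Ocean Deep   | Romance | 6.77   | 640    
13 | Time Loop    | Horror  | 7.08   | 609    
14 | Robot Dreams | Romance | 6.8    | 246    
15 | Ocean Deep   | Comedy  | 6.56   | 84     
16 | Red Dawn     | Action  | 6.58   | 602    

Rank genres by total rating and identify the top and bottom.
SELECT genre, SUM(rating)
FROM movies
GROUP BY genre
ORDER BY SUM(rating)

All groups:
  Comedy: 20.02
  Romance: 23.40
  Horror: 24.33
  Action: 35.14

Highest: Action (35.14)
Lowest: Comedy (20.02)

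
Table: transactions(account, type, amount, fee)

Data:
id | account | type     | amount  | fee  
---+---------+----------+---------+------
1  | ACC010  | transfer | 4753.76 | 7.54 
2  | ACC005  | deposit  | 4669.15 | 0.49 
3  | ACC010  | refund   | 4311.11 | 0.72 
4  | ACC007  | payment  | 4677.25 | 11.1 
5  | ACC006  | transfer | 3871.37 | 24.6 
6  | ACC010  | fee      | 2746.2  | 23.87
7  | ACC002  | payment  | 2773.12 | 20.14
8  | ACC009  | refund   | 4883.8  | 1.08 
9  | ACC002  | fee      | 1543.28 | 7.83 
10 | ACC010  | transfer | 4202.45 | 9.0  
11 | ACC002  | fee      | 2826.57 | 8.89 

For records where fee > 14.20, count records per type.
SELECT type, COUNT(*)
FROM transactions
WHERE fee > 14.20
GROUP BY type

Note: WHERE filters rows before grouping.

Result:
  fee: 1
  payment: 1
  transfer: 1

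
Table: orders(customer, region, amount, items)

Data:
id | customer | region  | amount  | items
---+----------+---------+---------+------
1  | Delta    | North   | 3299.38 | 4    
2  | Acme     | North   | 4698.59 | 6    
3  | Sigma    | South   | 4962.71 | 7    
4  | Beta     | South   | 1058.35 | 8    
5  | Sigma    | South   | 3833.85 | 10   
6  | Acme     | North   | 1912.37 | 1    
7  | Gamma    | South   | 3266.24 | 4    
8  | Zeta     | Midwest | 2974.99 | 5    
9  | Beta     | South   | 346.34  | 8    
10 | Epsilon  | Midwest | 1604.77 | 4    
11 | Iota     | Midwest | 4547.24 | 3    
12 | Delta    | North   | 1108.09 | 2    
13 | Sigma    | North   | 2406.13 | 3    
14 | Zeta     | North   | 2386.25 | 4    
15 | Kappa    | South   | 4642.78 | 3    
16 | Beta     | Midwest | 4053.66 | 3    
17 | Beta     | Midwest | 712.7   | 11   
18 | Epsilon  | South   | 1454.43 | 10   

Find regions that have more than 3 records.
SELECT region, COUNT(*) as cnt
FROM orders
GROUP BY region
HAVING COUNT(*) > 3

Result:
  Midwest: 5
  North: 6
  South: 7

Note: HAVING filters groups after aggregation, WHERE filters rows before.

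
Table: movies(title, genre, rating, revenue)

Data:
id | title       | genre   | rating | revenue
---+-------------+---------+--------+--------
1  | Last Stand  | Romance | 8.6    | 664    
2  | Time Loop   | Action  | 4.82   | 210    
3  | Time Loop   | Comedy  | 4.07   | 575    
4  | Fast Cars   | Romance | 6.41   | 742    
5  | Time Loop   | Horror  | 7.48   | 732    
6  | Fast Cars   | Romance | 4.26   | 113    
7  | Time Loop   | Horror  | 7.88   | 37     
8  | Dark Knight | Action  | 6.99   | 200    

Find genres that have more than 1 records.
SELECT genre, COUNT(*) as cnt
FROM movies
GROUP BY genre
HAVING COUNT(*) > 1

Result:
  Action: 2
  Horror: 2
  Romance: 3

Note: HAVING filters groups after aggregation, WHERE filters rows before.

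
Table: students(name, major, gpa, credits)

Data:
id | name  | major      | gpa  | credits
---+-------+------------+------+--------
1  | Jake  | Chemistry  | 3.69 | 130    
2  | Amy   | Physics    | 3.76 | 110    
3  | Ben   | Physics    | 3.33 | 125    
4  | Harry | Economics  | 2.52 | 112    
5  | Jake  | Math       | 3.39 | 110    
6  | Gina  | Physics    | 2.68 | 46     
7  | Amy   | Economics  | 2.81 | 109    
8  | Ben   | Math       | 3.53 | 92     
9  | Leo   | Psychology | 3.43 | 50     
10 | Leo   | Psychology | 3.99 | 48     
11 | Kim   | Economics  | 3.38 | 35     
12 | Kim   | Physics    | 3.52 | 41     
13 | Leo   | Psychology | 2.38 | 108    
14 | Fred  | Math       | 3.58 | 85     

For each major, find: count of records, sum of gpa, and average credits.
SELECT major,
       COUNT(*) as cnt,
       SUM(gpa) as total_gpa,
       AVG(credits) as avg_credits
FROM students
GROUP BY major

Result:
  Chemistry: 1 records, 3.69 total gpa, 130.00 avg credits
  Economics: 3 records, 8.71 total gpa, 85.33 avg credits
  Math: 3 records, 10.50 total gpa, 95.67 avg credits
  Physics: 4 records, 13.29 total gpa, 80.50 avg credits
  Psychology: 3 records, 9.80 total gpa, 68.67 avg credits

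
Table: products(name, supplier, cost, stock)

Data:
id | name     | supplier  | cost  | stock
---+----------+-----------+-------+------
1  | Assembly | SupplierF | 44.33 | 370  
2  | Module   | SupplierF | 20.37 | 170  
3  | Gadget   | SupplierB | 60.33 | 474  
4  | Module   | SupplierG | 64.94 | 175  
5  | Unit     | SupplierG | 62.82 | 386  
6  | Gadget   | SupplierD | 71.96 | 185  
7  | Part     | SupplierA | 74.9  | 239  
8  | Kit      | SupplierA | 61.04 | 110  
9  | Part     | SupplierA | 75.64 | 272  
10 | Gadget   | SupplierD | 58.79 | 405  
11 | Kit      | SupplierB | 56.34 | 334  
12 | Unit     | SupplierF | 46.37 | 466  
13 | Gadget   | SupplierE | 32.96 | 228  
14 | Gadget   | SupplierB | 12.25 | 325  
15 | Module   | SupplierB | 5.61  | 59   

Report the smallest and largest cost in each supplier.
SELECT supplier, MIN(cost), MAX(cost)
FROM products
GROUP BY supplier

Result:
  SupplierA: min=61.04, max=75.64
  SupplierB: min=5.61, max=60.33
  SupplierD: min=58.79, max=71.96
  SupplierE: min=32.96, max=32.96
  SupplierF: min=20.37, max=46.37
  SupplierG: min=62.82, max=64.94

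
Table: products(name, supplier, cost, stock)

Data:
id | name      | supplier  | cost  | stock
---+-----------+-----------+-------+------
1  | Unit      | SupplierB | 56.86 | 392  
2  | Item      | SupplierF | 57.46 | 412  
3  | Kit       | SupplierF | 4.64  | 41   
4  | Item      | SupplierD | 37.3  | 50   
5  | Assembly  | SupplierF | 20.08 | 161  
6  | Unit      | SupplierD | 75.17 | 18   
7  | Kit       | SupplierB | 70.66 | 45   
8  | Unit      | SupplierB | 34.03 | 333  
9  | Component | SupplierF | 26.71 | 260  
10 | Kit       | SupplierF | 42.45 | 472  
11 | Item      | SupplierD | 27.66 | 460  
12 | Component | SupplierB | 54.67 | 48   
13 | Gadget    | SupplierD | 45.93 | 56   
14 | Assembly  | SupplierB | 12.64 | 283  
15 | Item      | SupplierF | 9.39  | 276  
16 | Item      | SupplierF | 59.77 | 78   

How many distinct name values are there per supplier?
SELECT supplier, COUNT(DISTINCT name)
FROM products
GROUP BY supplier

Result:
  SupplierB: 4 distinct
  SupplierD: 3 distinct
  SupplierF: 4 distinct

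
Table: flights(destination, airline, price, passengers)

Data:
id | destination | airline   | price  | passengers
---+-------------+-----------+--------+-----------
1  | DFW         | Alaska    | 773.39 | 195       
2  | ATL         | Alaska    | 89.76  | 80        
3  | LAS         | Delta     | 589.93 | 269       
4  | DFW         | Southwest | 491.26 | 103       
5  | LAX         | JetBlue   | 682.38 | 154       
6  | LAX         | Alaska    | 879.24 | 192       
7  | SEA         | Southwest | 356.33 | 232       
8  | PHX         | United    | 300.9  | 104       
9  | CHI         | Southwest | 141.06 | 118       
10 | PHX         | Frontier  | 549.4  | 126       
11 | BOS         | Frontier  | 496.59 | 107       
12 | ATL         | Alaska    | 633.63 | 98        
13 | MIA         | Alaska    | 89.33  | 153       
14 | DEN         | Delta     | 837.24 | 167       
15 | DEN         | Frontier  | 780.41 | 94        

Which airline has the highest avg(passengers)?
SELECT airline, AVG(passengers) as val
FROM flights
GROUP BY airline
ORDER BY val DESC
LIMIT 1

Result: Delta with avg(passengers) = 218.00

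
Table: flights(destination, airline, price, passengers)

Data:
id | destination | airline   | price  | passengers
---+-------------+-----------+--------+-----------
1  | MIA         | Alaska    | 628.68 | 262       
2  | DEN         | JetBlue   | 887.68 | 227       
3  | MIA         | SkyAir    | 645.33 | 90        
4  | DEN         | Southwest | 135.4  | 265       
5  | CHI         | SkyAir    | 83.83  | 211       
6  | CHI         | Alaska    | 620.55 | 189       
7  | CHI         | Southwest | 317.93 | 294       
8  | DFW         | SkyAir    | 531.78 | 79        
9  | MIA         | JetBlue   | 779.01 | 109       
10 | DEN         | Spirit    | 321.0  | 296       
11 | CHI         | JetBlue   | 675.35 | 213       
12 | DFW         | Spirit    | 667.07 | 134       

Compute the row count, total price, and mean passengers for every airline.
SELECT airline,
       COUNT(*) as cnt,
       SUM(price) as total_price,
       AVG(passengers) as avg_passengers
FROM flights
GROUP BY airline

Result:
  Alaska: 2 records, 1249.23 total price, 225.50 avg passengers
  JetBlue: 3 records, 2342.04 total price, 183.00 avg passengers
  SkyAir: 3 records, 1260.94 total price, 126.67 avg passengers
  Southwest: 2 records, 453.33 total price, 279.50 avg passengers
  Spirit: 2 records, 988.07 total price, 215.00 avg passengers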